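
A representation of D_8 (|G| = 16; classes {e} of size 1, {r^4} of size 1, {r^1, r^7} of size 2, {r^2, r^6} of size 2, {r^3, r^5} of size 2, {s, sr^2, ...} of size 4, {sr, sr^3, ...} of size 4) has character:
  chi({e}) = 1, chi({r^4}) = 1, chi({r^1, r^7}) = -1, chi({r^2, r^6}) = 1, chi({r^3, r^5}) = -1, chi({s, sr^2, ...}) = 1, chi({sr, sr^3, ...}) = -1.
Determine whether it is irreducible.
Irreducible: <chi, chi> = 1.

Justification: <chi, chi> = (1/|G|) sum_C |C| * |chi(C)|^2 = (1/16)[1*|1|^2 + 1*|1|^2 + 2*|-1|^2 + 2*|1|^2 + 2*|-1|^2 + 4*|1|^2 + 4*|-1|^2]
  = (1/16)[(1) + (1) + (2) + (2) + (2) + (4) + (4)] = 16/16 = 1.
A character is irreducible iff <chi, chi> = 1, so this representation is irreducible.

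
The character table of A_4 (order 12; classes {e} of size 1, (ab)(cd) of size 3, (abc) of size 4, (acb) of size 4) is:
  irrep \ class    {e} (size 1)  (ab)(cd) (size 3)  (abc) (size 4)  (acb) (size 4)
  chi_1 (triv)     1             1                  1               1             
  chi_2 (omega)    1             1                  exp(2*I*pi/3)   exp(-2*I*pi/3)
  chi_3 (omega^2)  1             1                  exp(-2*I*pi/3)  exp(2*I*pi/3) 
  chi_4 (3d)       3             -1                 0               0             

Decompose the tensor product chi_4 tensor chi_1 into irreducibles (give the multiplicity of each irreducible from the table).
chi_4 tensor chi_1 = chi_4 (all other irreducibles have multiplicity 0).

Why: The character of a tensor product is the pointwise product (chi_4 * chi_1)(C) = chi_4(C) * chi_1(C):
  {e}: (3)*(1), (ab)(cd): (-1)*(1), (abc): (0)*(1), (acb): (0)*(1)
so (chi_4 * chi_1) takes values
  {e} -> 3, (ab)(cd) -> -1, (abc) -> 0, (acb) -> 0.
Now take the inner product of this character with each irreducible chi from the table, <chi_4*chi_1, chi> = (1/12) sum_C |C| (chi_4*chi_1)(C) conj(chi(C)):
  <chi_4*chi_1, chi_1> = (1/12)[1*(3)*conj(1) + 3*(-1)*conj(1) + 4*(0)*conj(1) + 4*(0)*conj(1)]
      = (1/12)[(3) + (-3) + (0) + (0)] = 0/12 = 0
  <chi_4*chi_1, chi_2> = (1/12)[1*(3)*conj(1) + 3*(-1)*conj(1) + 4*(0)*conj(exp(2*I*pi/3)) + 4*(0)*conj(exp(-2*I*pi/3))]
      = (1/12)[(3) + (-3) + (0) + (0)] = 0/12 = 0
  <chi_4*chi_1, chi_3> = (1/12)[1*(3)*conj(1) + 3*(-1)*conj(1) + 4*(0)*conj(exp(-2*I*pi/3)) + 4*(0)*conj(exp(2*I*pi/3))]
      = (1/12)[(3) + (-3) + (0) + (0)] = 0/12 = 0
  <chi_4*chi_1, chi_4> = (1/12)[1*(3)*conj(3) + 3*(-1)*conj(-1) + 4*(0)*conj(0) + 4*(0)*conj(0)]
      = (1/12)[(9) + (3) + (0) + (0)] = 12/12 = 1
(Exp terms are combined using exp(i*s)*conj(exp(i*t)) = exp(i*(s-t)), and sums of them are collapsed using the identity that for every m > 1 the m distinct m-th roots of unity sum to 0, e.g. 1 + exp(2*I*pi/3) + exp(-2*I*pi/3) = 0.)
Hence the multiplicities are chi_4: 1. Dimension check: dim(chi_4)*dim(chi_1) = 3*1 = 3 and sum (mult * dim) = 1*3 = 3.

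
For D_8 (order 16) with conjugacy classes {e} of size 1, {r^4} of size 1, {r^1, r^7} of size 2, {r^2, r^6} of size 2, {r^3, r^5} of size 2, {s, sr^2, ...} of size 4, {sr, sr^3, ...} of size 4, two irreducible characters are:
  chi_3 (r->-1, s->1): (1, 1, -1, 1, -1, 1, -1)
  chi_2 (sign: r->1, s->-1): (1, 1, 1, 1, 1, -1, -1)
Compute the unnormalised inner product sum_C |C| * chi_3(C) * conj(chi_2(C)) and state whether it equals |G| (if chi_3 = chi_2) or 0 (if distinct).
Sum = 0; so <chi_3, chi_2> = 0 (distinct irreducibles are orthogonal).

Why: Compute term by term over conjugacy classes (|C| * chi_3(C) * conj(chi_2(C))):
  1*(1)*conj(1) + 1*(1)*conj(1) + 2*(-1)*conj(1) + 2*(1)*conj(1) + 2*(-1)*conj(1) + 4*(1)*conj(-1) + 4*(-1)*conj(-1)
  = (1) + (1) + (-2) + (2) + (-2) + (-4) + (4)
  = 0.
Dividing by |G| = 16 gives 0/16 = 0, matching the row-orthogonality relation <chi_3, chi_2> = [chi_3 = chi_2].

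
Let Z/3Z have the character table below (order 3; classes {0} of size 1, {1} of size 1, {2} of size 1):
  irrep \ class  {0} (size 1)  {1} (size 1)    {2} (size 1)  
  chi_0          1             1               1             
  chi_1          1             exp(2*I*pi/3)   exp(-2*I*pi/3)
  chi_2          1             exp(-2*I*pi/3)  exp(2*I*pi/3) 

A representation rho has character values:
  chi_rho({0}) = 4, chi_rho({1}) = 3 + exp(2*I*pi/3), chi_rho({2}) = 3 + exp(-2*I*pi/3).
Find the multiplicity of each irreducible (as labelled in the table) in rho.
Multiplicities: chi_0: 3, chi_1: 1, chi_2: 0.

Proof sketch: Use <chi_rho, chi> = (1/|G|) sum_C |C| * chi_rho(C) * conj(chi(C)) with |G| = 3 for each irreducible chi in the table:
  <chi_rho, chi_0> = (1/3)[1*(4)*conj(1) + 1*(3 + exp(2*I*pi/3))*conj(1) + 1*(3 + exp(-2*I*pi/3))*conj(1)]
      = (1/3)[(4) + (3 + exp(2*I*pi/3)) + (3 + exp(-2*I*pi/3))] = 9/3 = 3
  <chi_rho, chi_1> = (1/3)[1*(4)*conj(1) + 1*(3 + exp(2*I*pi/3))*conj(exp(2*I*pi/3)) + 1*(3 + exp(-2*I*pi/3))*conj(exp(-2*I*pi/3))]
      = (1/3)[(4) + (1 + 3*exp(-2*I*pi/3)) + (1 + 3*exp(2*I*pi/3))] = 3/3 = 1
  <chi_rho, chi_2> = (1/3)[1*(4)*conj(1) + 1*(3 + exp(2*I*pi/3))*conj(exp(-2*I*pi/3)) + 1*(3 + exp(-2*I*pi/3))*conj(exp(2*I*pi/3))]
      = (1/3)[(4) + (exp(-2*I*pi/3) + 3*exp(2*I*pi/3)) + (3*exp(-2*I*pi/3) + exp(2*I*pi/3))] = 0/3 = 0
(Exp terms are combined using exp(i*s)*conj(exp(i*t)) = exp(i*(s-t)), and sums of them are collapsed using the identity that for every m > 1 the m distinct m-th roots of unity sum to 0, e.g. 1 + exp(2*I*pi/3) + exp(-2*I*pi/3) = 0.)
Dimension check: dim(rho) = sum (mult * dim) = 3*1 + 1*1 + 0*1 = 4 = chi_rho(e) = 4.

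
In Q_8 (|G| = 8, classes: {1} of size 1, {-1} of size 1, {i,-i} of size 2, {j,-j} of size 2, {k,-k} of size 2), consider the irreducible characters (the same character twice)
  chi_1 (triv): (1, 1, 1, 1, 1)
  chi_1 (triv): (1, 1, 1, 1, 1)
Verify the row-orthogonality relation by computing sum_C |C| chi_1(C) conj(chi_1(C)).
Sum = 8 = |G| = 8; so <chi_1, chi_1> = 1 (norm-1 confirms irreducibility).

Proof sketch: Compute term by term over conjugacy classes (|C| * chi_1(C) * conj(chi_1(C))):
  1*(1)*conj(1) + 1*(1)*conj(1) + 2*(1)*conj(1) + 2*(1)*conj(1) + 2*(1)*conj(1)
  = (1) + (1) + (2) + (2) + (2)
  = 8.
Dividing by |G| = 8 gives 8/8 = 1, matching the row-orthogonality relation <chi_1, chi_1> = [chi_1 = chi_1].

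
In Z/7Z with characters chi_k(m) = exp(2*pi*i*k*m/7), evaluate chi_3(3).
chi_3(3) = zeta_7^9 = exp(4*I*pi/7)

Working: chi_3(3) = zeta_7^(3*3) = zeta_7^9. Since zeta_7^7 = 1, this equals zeta_7^2 = exp(2*pi*i*2/7) = exp(4*I*pi/7).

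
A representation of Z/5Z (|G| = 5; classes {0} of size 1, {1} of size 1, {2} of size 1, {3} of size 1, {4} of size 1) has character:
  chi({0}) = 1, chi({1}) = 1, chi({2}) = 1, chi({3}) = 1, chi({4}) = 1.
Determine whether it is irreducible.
Irreducible: <chi, chi> = 1.

Details: <chi, chi> = (1/|G|) sum_C |C| * |chi(C)|^2 = (1/5)[1*|1|^2 + 1*|1|^2 + 1*|1|^2 + 1*|1|^2 + 1*|1|^2]
  = (1/5)[(1) + (1) + (1) + (1) + (1)] = 5/5 = 1.
(Exp terms are combined using exp(i*s)*conj(exp(i*t)) = exp(i*(s-t)), and sums of them are collapsed using the identity that for every m > 1 the m distinct m-th roots of unity sum to 0, e.g. 1 + exp(2*I*pi/3) + exp(-2*I*pi/3) = 0.)
A character is irreducible iff <chi, chi> = 1, so this representation is irreducible.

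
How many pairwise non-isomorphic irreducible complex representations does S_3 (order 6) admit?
3

Justification: The number of irreducible complex representations of a finite group equals its number of conjugacy classes. Conjugacy classes in S_3 correspond to cycle types, i.e. partitions of 3; there are p(3) = 3 of them, so S_3 (order 6) has exactly 3 irreducible complex representations.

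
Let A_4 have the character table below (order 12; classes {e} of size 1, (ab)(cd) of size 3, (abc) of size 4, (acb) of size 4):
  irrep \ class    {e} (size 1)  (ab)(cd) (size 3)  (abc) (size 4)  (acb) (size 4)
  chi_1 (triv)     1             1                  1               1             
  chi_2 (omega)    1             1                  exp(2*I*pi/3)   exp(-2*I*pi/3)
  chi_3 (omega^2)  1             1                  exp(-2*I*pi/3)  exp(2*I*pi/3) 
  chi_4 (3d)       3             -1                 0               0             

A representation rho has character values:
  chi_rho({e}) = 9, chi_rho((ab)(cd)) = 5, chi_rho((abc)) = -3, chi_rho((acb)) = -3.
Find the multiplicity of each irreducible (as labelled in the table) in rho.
Multiplicities: chi_1: 0, chi_2: 3, chi_3: 3, chi_4: 1.

Argument: Use <chi_rho, chi> = (1/|G|) sum_C |C| * chi_rho(C) * conj(chi(C)) with |G| = 12 for each irreducible chi in the table:
  <chi_rho, chi_1> = (1/12)[1*(9)*conj(1) + 3*(5)*conj(1) + 4*(-3)*conj(1) + 4*(-3)*conj(1)]
      = (1/12)[(9) + (15) + (-12) + (-12)] = 0/12 = 0
  <chi_rho, chi_2> = (1/12)[1*(9)*conj(1) + 3*(5)*conj(1) + 4*(-3)*conj(exp(2*I*pi/3)) + 4*(-3)*conj(exp(-2*I*pi/3))]
      = (1/12)[(9) + (15) + (12 + 12*exp(2*I*pi/3)) + (12 + 12*exp(-2*I*pi/3))] = 36/12 = 3
  <chi_rho, chi_3> = (1/12)[1*(9)*conj(1) + 3*(5)*conj(1) + 4*(-3)*conj(exp(-2*I*pi/3)) + 4*(-3)*conj(exp(2*I*pi/3))]
      = (1/12)[(9) + (15) + (12 + 12*exp(-2*I*pi/3)) + (12 + 12*exp(2*I*pi/3))] = 36/12 = 3
  <chi_rho, chi_4> = (1/12)[1*(9)*conj(3) + 3*(5)*conj(-1) + 4*(-3)*conj(0) + 4*(-3)*conj(0)]
      = (1/12)[(27) + (-15) + (0) + (0)] = 12/12 = 1
(Exp terms are combined using exp(i*s)*conj(exp(i*t)) = exp(i*(s-t)), and sums of them are collapsed using the identity that for every m > 1 the m distinct m-th roots of unity sum to 0, e.g. 1 + exp(2*I*pi/3) + exp(-2*I*pi/3) = 0.)
Dimension check: dim(rho) = sum (mult * dim) = 0*1 + 3*1 + 3*1 + 1*3 = 9 = chi_rho(e) = 9.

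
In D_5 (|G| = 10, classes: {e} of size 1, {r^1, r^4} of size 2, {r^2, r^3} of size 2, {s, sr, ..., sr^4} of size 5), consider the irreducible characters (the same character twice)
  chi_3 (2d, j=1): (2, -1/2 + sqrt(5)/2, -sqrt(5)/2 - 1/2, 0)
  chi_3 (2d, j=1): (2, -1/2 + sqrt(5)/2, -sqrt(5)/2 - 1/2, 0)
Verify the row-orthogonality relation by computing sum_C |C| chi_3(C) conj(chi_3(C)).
Sum = 10 = |G| = 10; so <chi_3, chi_3> = 1 (norm-1 confirms irreducibility).

Why: Compute term by term over conjugacy classes (|C| * chi_3(C) * conj(chi_3(C))):
  1*(2)*conj(2) + 2*(-1/2 + sqrt(5)/2)*conj(-1/2 + sqrt(5)/2) + 2*(-sqrt(5)/2 - 1/2)*conj(-sqrt(5)/2 - 1/2) + 5*(0)*conj(0)
  = (4) + (3 - sqrt(5)) + (sqrt(5) + 3) + (0)
  = 10.
Dividing by |G| = 10 gives 10/10 = 1, matching the row-orthogonality relation <chi_3, chi_3> = [chi_3 = chi_3].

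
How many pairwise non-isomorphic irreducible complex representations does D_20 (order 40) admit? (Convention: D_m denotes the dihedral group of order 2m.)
13

Details: The number of irreducible complex representations of a finite group equals its number of conjugacy classes. D_20 has 13 conjugacy classes (n/2 + 3 for n even), so D_20 (order 40) has exactly 13 irreducible complex representations.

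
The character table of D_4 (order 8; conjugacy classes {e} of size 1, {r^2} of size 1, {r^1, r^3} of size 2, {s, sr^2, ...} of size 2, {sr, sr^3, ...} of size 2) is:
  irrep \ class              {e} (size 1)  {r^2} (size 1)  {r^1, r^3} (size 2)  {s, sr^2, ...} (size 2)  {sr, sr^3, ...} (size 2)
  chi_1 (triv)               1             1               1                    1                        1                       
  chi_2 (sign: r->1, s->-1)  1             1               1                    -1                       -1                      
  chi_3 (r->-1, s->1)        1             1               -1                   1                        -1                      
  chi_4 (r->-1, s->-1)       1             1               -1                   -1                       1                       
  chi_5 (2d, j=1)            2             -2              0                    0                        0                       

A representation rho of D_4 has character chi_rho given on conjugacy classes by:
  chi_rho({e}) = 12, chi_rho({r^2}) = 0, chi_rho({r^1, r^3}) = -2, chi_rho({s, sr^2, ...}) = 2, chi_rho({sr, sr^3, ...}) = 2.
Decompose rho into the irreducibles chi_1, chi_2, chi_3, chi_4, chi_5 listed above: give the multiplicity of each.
Multiplicities: chi_1: 2, chi_2: 0, chi_3: 2, chi_4: 2, chi_5: 3.

Proof sketch: Use <chi_rho, chi> = (1/|G|) sum_C |C| * chi_rho(C) * conj(chi(C)) with |G| = 8 for each irreducible chi in the table:
  <chi_rho, chi_1> = (1/8)[1*(12)*conj(1) + 1*(0)*conj(1) + 2*(-2)*conj(1) + 2*(2)*conj(1) + 2*(2)*conj(1)]
      = (1/8)[(12) + (0) + (-4) + (4) + (4)] = 16/8 = 2
  <chi_rho, chi_2> = (1/8)[1*(12)*conj(1) + 1*(0)*conj(1) + 2*(-2)*conj(1) + 2*(2)*conj(-1) + 2*(2)*conj(-1)]
      = (1/8)[(12) + (0) + (-4) + (-4) + (-4)] = 0/8 = 0
  <chi_rho, chi_3> = (1/8)[1*(12)*conj(1) + 1*(0)*conj(1) + 2*(-2)*conj(-1) + 2*(2)*conj(1) + 2*(2)*conj(-1)]
      = (1/8)[(12) + (0) + (4) + (4) + (-4)] = 16/8 = 2
  <chi_rho, chi_4> = (1/8)[1*(12)*conj(1) + 1*(0)*conj(1) + 2*(-2)*conj(-1) + 2*(2)*conj(-1) + 2*(2)*conj(1)]
      = (1/8)[(12) + (0) + (4) + (-4) + (4)] = 16/8 = 2
  <chi_rho, chi_5> = (1/8)[1*(12)*conj(2) + 1*(0)*conj(-2) + 2*(-2)*conj(0) + 2*(2)*conj(0) + 2*(2)*conj(0)]
      = (1/8)[(24) + (0) + (0) + (0) + (0)] = 24/8 = 3
Dimension check: dim(rho) = sum (mult * dim) = 2*1 + 0*1 + 2*1 + 2*1 + 3*2 = 12 = chi_rho(e) = 12.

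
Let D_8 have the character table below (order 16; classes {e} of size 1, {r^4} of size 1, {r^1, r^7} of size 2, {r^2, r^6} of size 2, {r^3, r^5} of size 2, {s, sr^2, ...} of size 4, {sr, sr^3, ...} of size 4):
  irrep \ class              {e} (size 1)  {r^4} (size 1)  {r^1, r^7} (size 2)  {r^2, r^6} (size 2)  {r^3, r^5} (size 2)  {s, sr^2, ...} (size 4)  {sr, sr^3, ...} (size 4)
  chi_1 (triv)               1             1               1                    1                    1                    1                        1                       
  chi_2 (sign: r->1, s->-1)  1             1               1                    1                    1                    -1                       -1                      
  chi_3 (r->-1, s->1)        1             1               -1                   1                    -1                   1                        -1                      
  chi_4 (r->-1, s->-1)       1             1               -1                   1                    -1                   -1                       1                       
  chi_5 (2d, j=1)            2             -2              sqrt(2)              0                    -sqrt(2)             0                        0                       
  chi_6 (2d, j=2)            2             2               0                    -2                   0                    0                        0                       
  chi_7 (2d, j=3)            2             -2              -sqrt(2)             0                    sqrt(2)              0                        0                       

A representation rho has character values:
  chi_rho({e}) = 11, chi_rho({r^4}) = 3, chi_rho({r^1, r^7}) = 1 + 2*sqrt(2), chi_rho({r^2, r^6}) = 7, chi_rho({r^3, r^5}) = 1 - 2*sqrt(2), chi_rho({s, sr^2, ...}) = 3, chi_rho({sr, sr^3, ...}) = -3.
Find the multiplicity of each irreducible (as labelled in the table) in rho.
Multiplicities: chi_1: 2, chi_2: 2, chi_3: 3, chi_4: 0, chi_5: 2, chi_6: 0, chi_7: 0.

Argument: Use <chi_rho, chi> = (1/|G|) sum_C |C| * chi_rho(C) * conj(chi(C)) with |G| = 16 for each irreducible chi in the table:
  <chi_rho, chi_1> = (1/16)[1*(11)*conj(1) + 1*(3)*conj(1) + 2*(1 + 2*sqrt(2))*conj(1) + 2*(7)*conj(1) + 2*(1 - 2*sqrt(2))*conj(1) + 4*(3)*conj(1) + 4*(-3)*conj(1)]
      = (1/16)[(11) + (3) + (2 + 4*sqrt(2)) + (14) + (2 - 4*sqrt(2)) + (12) + (-12)] = 32/16 = 2
  <chi_rho, chi_2> = (1/16)[1*(11)*conj(1) + 1*(3)*conj(1) + 2*(1 + 2*sqrt(2))*conj(1) + 2*(7)*conj(1) + 2*(1 - 2*sqrt(2))*conj(1) + 4*(3)*conj(-1) + 4*(-3)*conj(-1)]
      = (1/16)[(11) + (3) + (2 + 4*sqrt(2)) + (14) + (2 - 4*sqrt(2)) + (-12) + (12)] = 32/16 = 2
  <chi_rho, chi_3> = (1/16)[1*(11)*conj(1) + 1*(3)*conj(1) + 2*(1 + 2*sqrt(2))*conj(-1) + 2*(7)*conj(1) + 2*(1 - 2*sqrt(2))*conj(-1) + 4*(3)*conj(1) + 4*(-3)*conj(-1)]
      = (1/16)[(11) + (3) + (-4*sqrt(2) - 2) + (14) + (-2 + 4*sqrt(2)) + (12) + (12)] = 48/16 = 3
  <chi_rho, chi_4> = (1/16)[1*(11)*conj(1) + 1*(3)*conj(1) + 2*(1 + 2*sqrt(2))*conj(-1) + 2*(7)*conj(1) + 2*(1 - 2*sqrt(2))*conj(-1) + 4*(3)*conj(-1) + 4*(-3)*conj(1)]
      = (1/16)[(11) + (3) + (-4*sqrt(2) - 2) + (14) + (-2 + 4*sqrt(2)) + (-12) + (-12)] = 0/16 = 0
  <chi_rho, chi_5> = (1/16)[1*(11)*conj(2) + 1*(3)*conj(-2) + 2*(1 + 2*sqrt(2))*conj(sqrt(2)) + 2*(7)*conj(0) + 2*(1 - 2*sqrt(2))*conj(-sqrt(2)) + 4*(3)*conj(0) + 4*(-3)*conj(0)]
      = (1/16)[(22) + (-6) + (2*sqrt(2) + 8) + (0) + (8 - 2*sqrt(2)) + (0) + (0)] = 32/16 = 2
  <chi_rho, chi_6> = (1/16)[1*(11)*conj(2) + 1*(3)*conj(2) + 2*(1 + 2*sqrt(2))*conj(0) + 2*(7)*conj(-2) + 2*(1 - 2*sqrt(2))*conj(0) + 4*(3)*conj(0) + 4*(-3)*conj(0)]
      = (1/16)[(22) + (6) + (0) + (-28) + (0) + (0) + (0)] = 0/16 = 0
  <chi_rho, chi_7> = (1/16)[1*(11)*conj(2) + 1*(3)*conj(-2) + 2*(1 + 2*sqrt(2))*conj(-sqrt(2)) + 2*(7)*conj(0) + 2*(1 - 2*sqrt(2))*conj(sqrt(2)) + 4*(3)*conj(0) + 4*(-3)*conj(0)]
      = (1/16)[(22) + (-6) + (-8 - 2*sqrt(2)) + (0) + (-8 + 2*sqrt(2)) + (0) + (0)] = 0/16 = 0
Dimension check: dim(rho) = sum (mult * dim) = 2*1 + 2*1 + 3*1 + 0*1 + 2*2 + 0*2 + 0*2 = 11 = chi_rho(e) = 11.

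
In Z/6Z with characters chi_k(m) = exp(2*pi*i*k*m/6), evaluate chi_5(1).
chi_5(1) = zeta_6^5 = exp(-I*pi/3)

Working: chi_5(1) = zeta_6^(5*1) = zeta_6^5. Since zeta_6^6 = 1, this equals zeta_6^5 = exp(2*pi*i*5/6) = exp(-I*pi/3).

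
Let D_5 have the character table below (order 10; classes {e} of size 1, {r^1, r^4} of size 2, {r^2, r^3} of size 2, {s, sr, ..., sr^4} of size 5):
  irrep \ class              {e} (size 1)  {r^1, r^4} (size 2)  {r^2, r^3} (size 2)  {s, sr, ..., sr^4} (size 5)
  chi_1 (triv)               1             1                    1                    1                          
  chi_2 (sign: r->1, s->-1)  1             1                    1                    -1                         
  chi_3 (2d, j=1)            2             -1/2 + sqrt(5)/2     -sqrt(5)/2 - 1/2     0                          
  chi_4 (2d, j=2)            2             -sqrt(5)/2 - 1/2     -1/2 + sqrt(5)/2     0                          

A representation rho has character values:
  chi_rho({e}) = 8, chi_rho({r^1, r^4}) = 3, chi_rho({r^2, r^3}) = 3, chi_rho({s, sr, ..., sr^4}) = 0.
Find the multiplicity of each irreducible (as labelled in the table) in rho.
Multiplicities: chi_1: 2, chi_2: 2, chi_3: 1, chi_4: 1.

Argument: Use <chi_rho, chi> = (1/|G|) sum_C |C| * chi_rho(C) * conj(chi(C)) with |G| = 10 for each irreducible chi in the table:
  <chi_rho, chi_1> = (1/10)[1*(8)*conj(1) + 2*(3)*conj(1) + 2*(3)*conj(1) + 5*(0)*conj(1)]
      = (1/10)[(8) + (6) + (6) + (0)] = 20/10 = 2
  <chi_rho, chi_2> = (1/10)[1*(8)*conj(1) + 2*(3)*conj(1) + 2*(3)*conj(1) + 5*(0)*conj(-1)]
      = (1/10)[(8) + (6) + (6) + (0)] = 20/10 = 2
  <chi_rho, chi_3> = (1/10)[1*(8)*conj(2) + 2*(3)*conj(-1/2 + sqrt(5)/2) + 2*(3)*conj(-sqrt(5)/2 - 1/2) + 5*(0)*conj(0)]
      = (1/10)[(16) + (-3 + 3*sqrt(5)) + (-3*sqrt(5) - 3) + (0)] = 10/10 = 1
  <chi_rho, chi_4> = (1/10)[1*(8)*conj(2) + 2*(3)*conj(-sqrt(5)/2 - 1/2) + 2*(3)*conj(-1/2 + sqrt(5)/2) + 5*(0)*conj(0)]
      = (1/10)[(16) + (-3*sqrt(5) - 3) + (-3 + 3*sqrt(5)) + (0)] = 10/10 = 1
Dimension check: dim(rho) = sum (mult * dim) = 2*1 + 2*1 + 1*2 + 1*2 = 8 = chi_rho(e) = 8.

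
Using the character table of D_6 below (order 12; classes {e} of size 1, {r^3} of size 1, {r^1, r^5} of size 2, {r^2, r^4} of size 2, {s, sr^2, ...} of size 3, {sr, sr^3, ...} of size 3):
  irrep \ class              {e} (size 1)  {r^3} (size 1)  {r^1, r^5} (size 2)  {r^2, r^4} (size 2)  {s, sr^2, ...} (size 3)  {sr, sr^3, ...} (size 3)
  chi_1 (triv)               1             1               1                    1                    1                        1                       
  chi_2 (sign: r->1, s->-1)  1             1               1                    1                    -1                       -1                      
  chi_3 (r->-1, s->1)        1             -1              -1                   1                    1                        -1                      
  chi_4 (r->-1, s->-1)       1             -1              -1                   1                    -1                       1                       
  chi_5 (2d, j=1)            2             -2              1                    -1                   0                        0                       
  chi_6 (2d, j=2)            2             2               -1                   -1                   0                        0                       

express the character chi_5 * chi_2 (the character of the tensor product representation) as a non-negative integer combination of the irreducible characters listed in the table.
chi_5 tensor chi_2 = chi_5 (all other irreducibles have multiplicity 0).

Explanation: The character of a tensor product is the pointwise product (chi_5 * chi_2)(C) = chi_5(C) * chi_2(C):
  {e}: (2)*(1), {r^3}: (-2)*(1), {r^1, r^5}: (1)*(1), {r^2, r^4}: (-1)*(1), {s, sr^2, ...}: (0)*(-1), {sr, sr^3, ...}: (0)*(-1)
so (chi_5 * chi_2) takes values
  {e} -> 2, {r^3} -> -2, {r^1, r^5} -> 1, {r^2, r^4} -> -1, {s, sr^2, ...} -> 0, {sr, sr^3, ...} -> 0.
Now take the inner product of this character with each irreducible chi from the table, <chi_5*chi_2, chi> = (1/12) sum_C |C| (chi_5*chi_2)(C) conj(chi(C)):
  <chi_5*chi_2, chi_1> = (1/12)[1*(2)*conj(1) + 1*(-2)*conj(1) + 2*(1)*conj(1) + 2*(-1)*conj(1) + 3*(0)*conj(1) + 3*(0)*conj(1)]
      = (1/12)[(2) + (-2) + (2) + (-2) + (0) + (0)] = 0/12 = 0
  <chi_5*chi_2, chi_2> = (1/12)[1*(2)*conj(1) + 1*(-2)*conj(1) + 2*(1)*conj(1) + 2*(-1)*conj(1) + 3*(0)*conj(-1) + 3*(0)*conj(-1)]
      = (1/12)[(2) + (-2) + (2) + (-2) + (0) + (0)] = 0/12 = 0
  <chi_5*chi_2, chi_3> = (1/12)[1*(2)*conj(1) + 1*(-2)*conj(-1) + 2*(1)*conj(-1) + 2*(-1)*conj(1) + 3*(0)*conj(1) + 3*(0)*conj(-1)]
      = (1/12)[(2) + (2) + (-2) + (-2) + (0) + (0)] = 0/12 = 0
  <chi_5*chi_2, chi_4> = (1/12)[1*(2)*conj(1) + 1*(-2)*conj(-1) + 2*(1)*conj(-1) + 2*(-1)*conj(1) + 3*(0)*conj(-1) + 3*(0)*conj(1)]
      = (1/12)[(2) + (2) + (-2) + (-2) + (0) + (0)] = 0/12 = 0
  <chi_5*chi_2, chi_5> = (1/12)[1*(2)*conj(2) + 1*(-2)*conj(-2) + 2*(1)*conj(1) + 2*(-1)*conj(-1) + 3*(0)*conj(0) + 3*(0)*conj(0)]
      = (1/12)[(4) + (4) + (2) + (2) + (0) + (0)] = 12/12 = 1
  <chi_5*chi_2, chi_6> = (1/12)[1*(2)*conj(2) + 1*(-2)*conj(2) + 2*(1)*conj(-1) + 2*(-1)*conj(-1) + 3*(0)*conj(0) + 3*(0)*conj(0)]
      = (1/12)[(4) + (-4) + (-2) + (2) + (0) + (0)] = 0/12 = 0
Hence the multiplicities are chi_5: 1. Dimension check: dim(chi_5)*dim(chi_2) = 2*1 = 2 and sum (mult * dim) = 1*2 = 2.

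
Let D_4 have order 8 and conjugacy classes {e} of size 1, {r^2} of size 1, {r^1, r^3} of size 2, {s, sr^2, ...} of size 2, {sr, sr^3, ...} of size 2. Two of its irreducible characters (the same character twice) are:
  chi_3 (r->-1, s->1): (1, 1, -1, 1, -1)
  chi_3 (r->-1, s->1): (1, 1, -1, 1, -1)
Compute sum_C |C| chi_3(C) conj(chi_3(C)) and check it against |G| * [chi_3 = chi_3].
Sum = 8 = |G| = 8; so <chi_3, chi_3> = 1 (norm-1 confirms irreducibility).

Compute term by term over conjugacy classes (|C| * chi_3(C) * conj(chi_3(C))):
  1*(1)*conj(1) + 1*(1)*conj(1) + 2*(-1)*conj(-1) + 2*(1)*conj(1) + 2*(-1)*conj(-1)
  = (1) + (1) + (2) + (2) + (2)
  = 8.
Dividing by |G| = 8 gives 8/8 = 1, matching the row-orthogonality relation <chi_3, chi_3> = [chi_3 = chi_3].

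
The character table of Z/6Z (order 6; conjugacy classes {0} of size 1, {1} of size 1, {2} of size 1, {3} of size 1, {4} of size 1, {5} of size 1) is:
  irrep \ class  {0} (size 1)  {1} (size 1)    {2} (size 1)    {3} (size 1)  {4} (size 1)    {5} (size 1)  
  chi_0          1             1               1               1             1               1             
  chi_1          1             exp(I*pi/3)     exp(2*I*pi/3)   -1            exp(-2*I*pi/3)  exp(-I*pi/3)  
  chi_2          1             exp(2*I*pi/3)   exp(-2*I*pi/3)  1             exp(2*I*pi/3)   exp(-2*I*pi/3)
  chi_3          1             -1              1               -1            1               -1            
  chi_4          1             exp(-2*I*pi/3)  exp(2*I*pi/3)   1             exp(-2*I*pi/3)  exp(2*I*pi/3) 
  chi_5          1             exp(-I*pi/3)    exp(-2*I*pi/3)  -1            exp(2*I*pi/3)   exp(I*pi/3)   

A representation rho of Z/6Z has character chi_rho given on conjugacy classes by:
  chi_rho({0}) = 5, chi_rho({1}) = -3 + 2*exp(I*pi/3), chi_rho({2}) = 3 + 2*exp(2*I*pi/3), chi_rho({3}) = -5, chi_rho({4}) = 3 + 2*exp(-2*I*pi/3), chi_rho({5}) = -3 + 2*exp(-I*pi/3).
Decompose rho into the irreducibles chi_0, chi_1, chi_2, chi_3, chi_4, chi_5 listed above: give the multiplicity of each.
Multiplicities: chi_0: 0, chi_1: 2, chi_2: 0, chi_3: 3, chi_4: 0, chi_5: 0.

Derivation: Use <chi_rho, chi> = (1/|G|) sum_C |C| * chi_rho(C) * conj(chi(C)) with |G| = 6 for each irreducible chi in the table:
  <chi_rho, chi_0> = (1/6)[1*(5)*conj(1) + 1*(-3 + 2*exp(I*pi/3))*conj(1) + 1*(3 + 2*exp(2*I*pi/3))*conj(1) + 1*(-5)*conj(1) + 1*(3 + 2*exp(-2*I*pi/3))*conj(1) + 1*(-3 + 2*exp(-I*pi/3))*conj(1)]
      = (1/6)[(5) + (-3 + 2*exp(I*pi/3)) + (3 + 2*exp(2*I*pi/3)) + (-5) + (3 + 2*exp(-2*I*pi/3)) + (-3 + 2*exp(-I*pi/3))] = 0/6 = 0
  <chi_rho, chi_1> = (1/6)[1*(5)*conj(1) + 1*(-3 + 2*exp(I*pi/3))*conj(exp(I*pi/3)) + 1*(3 + 2*exp(2*I*pi/3))*conj(exp(2*I*pi/3)) + 1*(-5)*conj(-1) + 1*(3 + 2*exp(-2*I*pi/3))*conj(exp(-2*I*pi/3)) + 1*(-3 + 2*exp(-I*pi/3))*conj(exp(-I*pi/3))]
      = (1/6)[(5) + (2 - 3*exp(-I*pi/3)) + (2 + 3*exp(-2*I*pi/3)) + (5) + (2 + 3*exp(2*I*pi/3)) + (2 - 3*exp(I*pi/3))] = 12/6 = 2
  <chi_rho, chi_2> = (1/6)[1*(5)*conj(1) + 1*(-3 + 2*exp(I*pi/3))*conj(exp(2*I*pi/3)) + 1*(3 + 2*exp(2*I*pi/3))*conj(exp(-2*I*pi/3)) + 1*(-5)*conj(1) + 1*(3 + 2*exp(-2*I*pi/3))*conj(exp(2*I*pi/3)) + 1*(-3 + 2*exp(-I*pi/3))*conj(exp(-2*I*pi/3))]
      = (1/6)[(5) + (2*exp(-I*pi/3) - 3*exp(-2*I*pi/3)) + (2*exp(-2*I*pi/3) + 3*exp(2*I*pi/3)) + (-5) + (3*exp(-2*I*pi/3) + 2*exp(2*I*pi/3)) + (-3*exp(2*I*pi/3) + 2*exp(I*pi/3))] = 0/6 = 0
  <chi_rho, chi_3> = (1/6)[1*(5)*conj(1) + 1*(-3 + 2*exp(I*pi/3))*conj(-1) + 1*(3 + 2*exp(2*I*pi/3))*conj(1) + 1*(-5)*conj(-1) + 1*(3 + 2*exp(-2*I*pi/3))*conj(1) + 1*(-3 + 2*exp(-I*pi/3))*conj(-1)]
      = (1/6)[(5) + (3 - 2*exp(I*pi/3)) + (3 + 2*exp(2*I*pi/3)) + (5) + (3 + 2*exp(-2*I*pi/3)) + (3 - 2*exp(-I*pi/3))] = 18/6 = 3
  <chi_rho, chi_4> = (1/6)[1*(5)*conj(1) + 1*(-3 + 2*exp(I*pi/3))*conj(exp(-2*I*pi/3)) + 1*(3 + 2*exp(2*I*pi/3))*conj(exp(2*I*pi/3)) + 1*(-5)*conj(1) + 1*(3 + 2*exp(-2*I*pi/3))*conj(exp(-2*I*pi/3)) + 1*(-3 + 2*exp(-I*pi/3))*conj(exp(2*I*pi/3))]
      = (1/6)[(5) + (-2 - 3*exp(2*I*pi/3)) + (2 + 3*exp(-2*I*pi/3)) + (-5) + (2 + 3*exp(2*I*pi/3)) + (-2 - 3*exp(-2*I*pi/3))] = 0/6 = 0
  <chi_rho, chi_5> = (1/6)[1*(5)*conj(1) + 1*(-3 + 2*exp(I*pi/3))*conj(exp(-I*pi/3)) + 1*(3 + 2*exp(2*I*pi/3))*conj(exp(-2*I*pi/3)) + 1*(-5)*conj(-1) + 1*(3 + 2*exp(-2*I*pi/3))*conj(exp(2*I*pi/3)) + 1*(-3 + 2*exp(-I*pi/3))*conj(exp(I*pi/3))]
      = (1/6)[(5) + (-3*exp(I*pi/3) + 2*exp(2*I*pi/3)) + (2*exp(-2*I*pi/3) + 3*exp(2*I*pi/3)) + (5) + (3*exp(-2*I*pi/3) + 2*exp(2*I*pi/3)) + (2*exp(-2*I*pi/3) - 3*exp(-I*pi/3))] = 0/6 = 0
(Exp terms are combined using exp(i*s)*conj(exp(i*t)) = exp(i*(s-t)), and sums of them are collapsed using the identity that for every m > 1 the m distinct m-th roots of unity sum to 0, e.g. 1 + exp(2*I*pi/3) + exp(-2*I*pi/3) = 0.)
Dimension check: dim(rho) = sum (mult * dim) = 0*1 + 2*1 + 0*1 + 3*1 + 0*1 + 0*1 = 5 = chi_rho(e) = 5.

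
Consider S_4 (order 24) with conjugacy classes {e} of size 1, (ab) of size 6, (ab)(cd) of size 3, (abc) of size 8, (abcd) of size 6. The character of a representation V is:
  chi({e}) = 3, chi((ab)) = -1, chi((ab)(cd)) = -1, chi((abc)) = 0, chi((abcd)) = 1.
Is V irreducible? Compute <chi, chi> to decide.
Irreducible: <chi, chi> = 1.

Reasoning: <chi, chi> = (1/|G|) sum_C |C| * |chi(C)|^2 = (1/24)[1*|3|^2 + 6*|-1|^2 + 3*|-1|^2 + 8*|0|^2 + 6*|1|^2]
  = (1/24)[(9) + (6) + (3) + (0) + (6)] = 24/24 = 1.
A character is irreducible iff <chi, chi> = 1, so this representation is irreducible.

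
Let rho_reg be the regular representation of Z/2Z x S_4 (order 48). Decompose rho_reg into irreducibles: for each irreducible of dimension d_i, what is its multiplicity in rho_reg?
Each irreducible V_i of dimension d_i appears with multiplicity d_i, i.e. rho_reg = (direct sum over all irreducibles V_i) d_i V_i. The irreducible dimensions for Z/2Z x S_4 are 1, 1, 1, 1, 2, 2, 3, 3, 3, 3: 4 irreducibles of dimension 1, each with multiplicity 1; 2 irreducibles of dimension 2, each with multiplicity 2; 4 irreducibles of dimension 3, each with multiplicity 3. Total dimension 4*1*1 + 2*2*2 + 4*3*3 = 48 = |G|.

General theorem: in the regular representation of a finite group G, each irreducible appears with multiplicity equal to its dimension. Check: dim(rho_reg) = sum d_i^2 = 1 + 1 + 1 + 1 + 4 + 4 + 9 + 9 + 9 + 9 = 48 = |G|.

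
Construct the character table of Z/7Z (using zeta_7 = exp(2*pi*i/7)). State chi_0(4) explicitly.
Character table of Z/7Z (irreps indexed chi_0,...,chi_6 with chi_k(m) = zeta_7^(k*m), zeta_7 = exp(2*pi*i/7)):
  irrep \ class  {0} (size 1)  {1} (size 1)    {2} (size 1)    {3} (size 1)    {4} (size 1)    {5} (size 1)    {6} (size 1)  
  chi_0          1             1               1               1               1               1               1             
  chi_1          1             exp(2*I*pi/7)   exp(4*I*pi/7)   exp(6*I*pi/7)   exp(-6*I*pi/7)  exp(-4*I*pi/7)  exp(-2*I*pi/7)
  chi_2          1             exp(4*I*pi/7)   exp(-6*I*pi/7)  exp(-2*I*pi/7)  exp(2*I*pi/7)   exp(6*I*pi/7)   exp(-4*I*pi/7)
  chi_3          1             exp(6*I*pi/7)   exp(-2*I*pi/7)  exp(4*I*pi/7)   exp(-4*I*pi/7)  exp(2*I*pi/7)   exp(-6*I*pi/7)
  chi_4          1             exp(-6*I*pi/7)  exp(2*I*pi/7)   exp(-4*I*pi/7)  exp(4*I*pi/7)   exp(-2*I*pi/7)  exp(6*I*pi/7) 
  chi_5          1             exp(-4*I*pi/7)  exp(6*I*pi/7)   exp(2*I*pi/7)   exp(-2*I*pi/7)  exp(-6*I*pi/7)  exp(4*I*pi/7) 
  chi_6          1             exp(-2*I*pi/7)  exp(-4*I*pi/7)  exp(-6*I*pi/7)  exp(6*I*pi/7)   exp(4*I*pi/7)   exp(2*I*pi/7) 

Spot check: chi_0(4) = zeta_7^(0*4) = zeta_7^0 = 1.

Argument: Z/7Z is abelian, so all 7 irreducible complex representations are 1-dimensional. They are given by chi_k(m) = zeta_7^(k*m) for k = 0,...,6. Row orthogonality: sum_m chi_k(m) conj(chi_l(m)) = 7 * [k = l].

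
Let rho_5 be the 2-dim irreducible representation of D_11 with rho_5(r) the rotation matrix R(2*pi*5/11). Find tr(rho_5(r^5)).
chi_{rho_5}(r^5) = 2*cos(2*pi*5*5/11) = -2*cos(5*pi/11)

Argument: rho_5(r^5) is rotation by angle 2*pi*5*5/11, whose trace is 2*cos(2*pi*5*5/11) = -2*cos(5*pi/11).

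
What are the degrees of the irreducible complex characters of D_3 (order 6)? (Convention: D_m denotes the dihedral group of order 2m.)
Dimensions: 1, 1, 2

Details: There are 3 irreducibles (= number of conjugacy classes). Their dimensions d_i satisfy sum d_i^2 = |G| = 6: 1 + 1 + 4 = 6.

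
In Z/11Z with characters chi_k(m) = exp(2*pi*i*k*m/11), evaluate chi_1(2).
chi_1(2) = zeta_11^2 = exp(4*I*pi/11)

Explanation: chi_1(2) = zeta_11^(1*2) = zeta_11^2. Since zeta_11^11 = 1, this equals zeta_11^2 = exp(2*pi*i*2/11) = exp(4*I*pi/11).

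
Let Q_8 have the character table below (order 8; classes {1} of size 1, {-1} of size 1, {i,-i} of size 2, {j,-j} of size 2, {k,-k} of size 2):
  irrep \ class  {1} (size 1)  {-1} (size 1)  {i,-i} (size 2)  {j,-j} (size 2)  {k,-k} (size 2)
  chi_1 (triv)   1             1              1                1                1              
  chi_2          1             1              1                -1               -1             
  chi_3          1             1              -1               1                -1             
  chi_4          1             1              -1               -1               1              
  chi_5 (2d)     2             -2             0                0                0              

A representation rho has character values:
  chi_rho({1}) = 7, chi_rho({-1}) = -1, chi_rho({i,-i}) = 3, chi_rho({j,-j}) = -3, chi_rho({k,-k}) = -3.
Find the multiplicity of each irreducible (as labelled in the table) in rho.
Multiplicities: chi_1: 0, chi_2: 3, chi_3: 0, chi_4: 0, chi_5: 2.

Derivation: Use <chi_rho, chi> = (1/|G|) sum_C |C| * chi_rho(C) * conj(chi(C)) with |G| = 8 for each irreducible chi in the table:
  <chi_rho, chi_1> = (1/8)[1*(7)*conj(1) + 1*(-1)*conj(1) + 2*(3)*conj(1) + 2*(-3)*conj(1) + 2*(-3)*conj(1)]
      = (1/8)[(7) + (-1) + (6) + (-6) + (-6)] = 0/8 = 0
  <chi_rho, chi_2> = (1/8)[1*(7)*conj(1) + 1*(-1)*conj(1) + 2*(3)*conj(1) + 2*(-3)*conj(-1) + 2*(-3)*conj(-1)]
      = (1/8)[(7) + (-1) + (6) + (6) + (6)] = 24/8 = 3
  <chi_rho, chi_3> = (1/8)[1*(7)*conj(1) + 1*(-1)*conj(1) + 2*(3)*conj(-1) + 2*(-3)*conj(1) + 2*(-3)*conj(-1)]
      = (1/8)[(7) + (-1) + (-6) + (-6) + (6)] = 0/8 = 0
  <chi_rho, chi_4> = (1/8)[1*(7)*conj(1) + 1*(-1)*conj(1) + 2*(3)*conj(-1) + 2*(-3)*conj(-1) + 2*(-3)*conj(1)]
      = (1/8)[(7) + (-1) + (-6) + (6) + (-6)] = 0/8 = 0
  <chi_rho, chi_5> = (1/8)[1*(7)*conj(2) + 1*(-1)*conj(-2) + 2*(3)*conj(0) + 2*(-3)*conj(0) + 2*(-3)*conj(0)]
      = (1/8)[(14) + (2) + (0) + (0) + (0)] = 16/8 = 2
Dimension check: dim(rho) = sum (mult * dim) = 0*1 + 3*1 + 0*1 + 0*1 + 2*2 = 7 = chi_rho(e) = 7.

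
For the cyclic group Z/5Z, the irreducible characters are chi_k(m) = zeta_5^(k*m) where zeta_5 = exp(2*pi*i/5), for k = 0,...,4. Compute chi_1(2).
chi_1(2) = zeta_5^2 = exp(4*I*pi/5)

Proof sketch: chi_1(2) = zeta_5^(1*2) = zeta_5^2. Since zeta_5^5 = 1, this equals zeta_5^2 = exp(2*pi*i*2/5) = exp(4*I*pi/5).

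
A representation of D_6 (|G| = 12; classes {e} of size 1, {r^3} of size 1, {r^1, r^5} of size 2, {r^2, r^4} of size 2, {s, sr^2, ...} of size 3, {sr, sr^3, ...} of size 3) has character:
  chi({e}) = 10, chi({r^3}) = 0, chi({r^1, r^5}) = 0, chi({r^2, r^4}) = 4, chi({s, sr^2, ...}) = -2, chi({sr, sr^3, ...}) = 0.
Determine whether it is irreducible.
Not irreducible (reducible): <chi, chi> = 12 > 1.

Details: <chi, chi> = (1/|G|) sum_C |C| * |chi(C)|^2 = (1/12)[1*|10|^2 + 1*|0|^2 + 2*|0|^2 + 2*|4|^2 + 3*|-2|^2 + 3*|0|^2]
  = (1/12)[(100) + (0) + (0) + (32) + (12) + (0)] = 144/12 = 12.
A character is irreducible iff <chi, chi> = 1, so this representation is reducible.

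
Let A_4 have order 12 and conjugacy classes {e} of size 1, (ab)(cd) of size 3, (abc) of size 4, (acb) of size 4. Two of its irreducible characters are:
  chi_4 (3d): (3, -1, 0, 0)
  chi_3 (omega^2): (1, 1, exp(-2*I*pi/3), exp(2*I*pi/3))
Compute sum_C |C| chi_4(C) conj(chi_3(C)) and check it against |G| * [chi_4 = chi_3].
Sum = 0; so <chi_4, chi_3> = 0 (distinct irreducibles are orthogonal).

Reasoning: Compute term by term over conjugacy classes (|C| * chi_4(C) * conj(chi_3(C))):
  1*(3)*conj(1) + 3*(-1)*conj(1) + 4*(0)*conj(exp(-2*I*pi/3)) + 4*(0)*conj(exp(2*I*pi/3))
  = (3) + (-3) + (0) + (0)
  = 0.
(Exp terms are combined using exp(i*s)*conj(exp(i*t)) = exp(i*(s-t)), and sums of them are collapsed using the identity that for every m > 1 the m distinct m-th roots of unity sum to 0, e.g. 1 + exp(2*I*pi/3) + exp(-2*I*pi/3) = 0.)
Dividing by |G| = 12 gives 0/12 = 0, matching the row-orthogonality relation <chi_4, chi_3> = [chi_4 = chi_3].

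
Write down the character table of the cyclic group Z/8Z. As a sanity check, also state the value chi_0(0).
Character table of Z/8Z (irreps indexed chi_0,...,chi_7 with chi_k(m) = zeta_8^(k*m), zeta_8 = exp(2*pi*i/8)):
  irrep \ class  {0} (size 1)  {1} (size 1)    {2} (size 1)  {3} (size 1)    {4} (size 1)  {5} (size 1)    {6} (size 1)  {7} (size 1)  
  chi_0          1             1               1             1               1             1               1             1             
  chi_1          1             exp(I*pi/4)     I             exp(3*I*pi/4)   -1            exp(-3*I*pi/4)  -I            exp(-I*pi/4)  
  chi_2          1             I               -1            -I              1             I               -1            -I            
  chi_3          1             exp(3*I*pi/4)   -I            exp(I*pi/4)     -1            exp(-I*pi/4)    I             exp(-3*I*pi/4)
  chi_4          1             -1              1             -1              1             -1              1             -1            
  chi_5          1             exp(-3*I*pi/4)  I             exp(-I*pi/4)    -1            exp(I*pi/4)     -I            exp(3*I*pi/4) 
  chi_6          1             -I              -1            I               1             -I              -1            I             
  chi_7          1             exp(-I*pi/4)    -I            exp(-3*I*pi/4)  -1            exp(3*I*pi/4)   I             exp(I*pi/4)   

Spot check: chi_0(0) = zeta_8^(0*0) = zeta_8^0 = 1.

Reasoning: Z/8Z is abelian, so all 8 irreducible complex representations are 1-dimensional. They are given by chi_k(m) = zeta_8^(k*m) for k = 0,...,7. Row orthogonality: sum_m chi_k(m) conj(chi_l(m)) = 8 * [k = l].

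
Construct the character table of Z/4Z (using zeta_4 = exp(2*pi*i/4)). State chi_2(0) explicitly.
Character table of Z/4Z (irreps indexed chi_0,...,chi_3 with chi_k(m) = zeta_4^(k*m), zeta_4 = exp(2*pi*i/4)):
  irrep \ class  {0} (size 1)  {1} (size 1)  {2} (size 1)  {3} (size 1)
  chi_0          1             1             1             1           
  chi_1          1             I             -1            -I          
  chi_2          1             -1            1             -1          
  chi_3          1             -I            -1            I           

Spot check: chi_2(0) = zeta_4^(2*0) = zeta_4^0 = 1.

Derivation: Z/4Z is abelian, so all 4 irreducible complex representations are 1-dimensional. They are given by chi_k(m) = zeta_4^(k*m) for k = 0,...,3. Row orthogonality: sum_m chi_k(m) conj(chi_l(m)) = 4 * [k = l].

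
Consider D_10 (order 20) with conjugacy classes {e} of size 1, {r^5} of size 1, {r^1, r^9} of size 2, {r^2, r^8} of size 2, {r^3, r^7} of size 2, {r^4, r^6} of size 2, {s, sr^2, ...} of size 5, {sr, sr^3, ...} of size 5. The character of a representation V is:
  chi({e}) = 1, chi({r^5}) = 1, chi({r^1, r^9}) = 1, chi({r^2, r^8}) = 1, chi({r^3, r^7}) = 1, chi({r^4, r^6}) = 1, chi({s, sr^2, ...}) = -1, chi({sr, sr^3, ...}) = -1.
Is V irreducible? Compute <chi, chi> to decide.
Irreducible: <chi, chi> = 1.

Working: <chi, chi> = (1/|G|) sum_C |C| * |chi(C)|^2 = (1/20)[1*|1|^2 + 1*|1|^2 + 2*|1|^2 + 2*|1|^2 + 2*|1|^2 + 2*|1|^2 + 5*|-1|^2 + 5*|-1|^2]
  = (1/20)[(1) + (1) + (2) + (2) + (2) + (2) + (5) + (5)] = 20/20 = 1.
A character is irreducible iff <chi, chi> = 1, so this representation is irreducible.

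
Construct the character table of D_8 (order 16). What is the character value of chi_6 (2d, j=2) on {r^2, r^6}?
Conjugacy classes: {e} of size 1, {r^4} of size 1, {r^1, r^7} of size 2, {r^2, r^6} of size 2, {r^3, r^5} of size 2, {s, sr^2, ...} of size 4, {sr, sr^3, ...} of size 4.
Character table:
  irrep \ class              {e} (size 1)  {r^4} (size 1)  {r^1, r^7} (size 2)  {r^2, r^6} (size 2)  {r^3, r^5} (size 2)  {s, sr^2, ...} (size 4)  {sr, sr^3, ...} (size 4)
  chi_1 (triv)               1             1               1                    1                    1                    1                        1                       
  chi_2 (sign: r->1, s->-1)  1             1               1                    1                    1                    -1                       -1                      
  chi_3 (r->-1, s->1)        1             1               -1                   1                    -1                   1                        -1                      
  chi_4 (r->-1, s->-1)       1             1               -1                   1                    -1                   -1                       1                       
  chi_5 (2d, j=1)            2             -2              sqrt(2)              0                    -sqrt(2)             0                        0                       
  chi_6 (2d, j=2)            2             2               0                    -2                   0                    0                        0                       
  chi_7 (2d, j=3)            2             -2              -sqrt(2)             0                    sqrt(2)              0                        0                       

Spot check: chi_6 (2d, j=2) on {r^2, r^6} = -2.

Explanation: D_8 has order 2*8 = 16 with 7 conjugacy classes, hence 7 irreducibles. Sum of squared dims 1 + 1 + 1 + 1 + 4 + 4 + 4 = 16 = |G|. Linear characters come from the abelianisation; the 2-dimensional irreps have character r^k -> 2*cos(2*pi*j*k/8), reflections -> 0.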